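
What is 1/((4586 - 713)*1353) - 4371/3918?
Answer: -7634924927/6843660714 ≈ -1.1156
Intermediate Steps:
1/((4586 - 713)*1353) - 4371/3918 = (1/1353)/3873 - 4371*1/3918 = (1/3873)*(1/1353) - 1457/1306 = 1/5240169 - 1457/1306 = -7634924927/6843660714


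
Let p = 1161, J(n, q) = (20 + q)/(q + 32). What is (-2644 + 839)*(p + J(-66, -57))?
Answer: -10491382/5 ≈ -2.0983e+6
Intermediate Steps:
J(n, q) = (20 + q)/(32 + q)
(-2644 + 839)*(p + J(-66, -57)) = (-2644 + 839)*(1161 + (20 - 57)/(32 - 57)) = -1805*(1161 - 37/(-25)) = -1805*(1161 - 1/25*(-37)) = -1805*(1161 + 37/25) = -1805*29062/25 = -10491382/5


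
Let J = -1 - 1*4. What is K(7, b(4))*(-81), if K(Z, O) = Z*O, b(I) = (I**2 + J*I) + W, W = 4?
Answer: 0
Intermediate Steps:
J = -5 (J = -1 - 4 = -5)
b(I) = 4 + I**2 - 5*I (b(I) = (I**2 - 5*I) + 4 = 4 + I**2 - 5*I)
K(Z, O) = O*Z
K(7, b(4))*(-81) = ((4 + 4**2 - 5*4)*7)*(-81) = ((4 + 16 - 20)*7)*(-81) = (0*7)*(-81) = 0*(-81) = 0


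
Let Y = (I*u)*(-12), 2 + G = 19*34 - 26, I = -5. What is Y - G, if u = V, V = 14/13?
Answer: -7194/13 ≈ -553.38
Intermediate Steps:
G = 618 (G = -2 + (19*34 - 26) = -2 + (646 - 26) = -2 + 620 = 618)
V = 14/13 (V = 14*(1/13) = 14/13 ≈ 1.0769)
u = 14/13 ≈ 1.0769
Y = 840/13 (Y = -5*14/13*(-12) = -70/13*(-12) = 840/13 ≈ 64.615)
Y - G = 840/13 - 1*618 = 840/13 - 618 = -7194/13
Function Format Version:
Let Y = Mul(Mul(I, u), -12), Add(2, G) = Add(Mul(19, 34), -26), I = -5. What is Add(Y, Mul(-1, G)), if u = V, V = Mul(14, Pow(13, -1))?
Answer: Rational(-7194, 13) ≈ -553.38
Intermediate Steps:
G = 618 (G = Add(-2, Add(Mul(19, 34), -26)) = Add(-2, Add(646, -26)) = Add(-2, 620) = 618)
V = Rational(14, 13) (V = Mul(14, Rational(1, 13)) = Rational(14, 13) ≈ 1.0769)
u = Rational(14, 13) ≈ 1.0769
Y = Rational(840, 13) (Y = Mul(Mul(-5, Rational(14, 13)), -12) = Mul(Rational(-70, 13), -12) = Rational(840, 13) ≈ 64.615)
Add(Y, Mul(-1, G)) = Add(Rational(840, 13), Mul(-1, 618)) = Add(Rational(840, 13), -618) = Rational(-7194, 13)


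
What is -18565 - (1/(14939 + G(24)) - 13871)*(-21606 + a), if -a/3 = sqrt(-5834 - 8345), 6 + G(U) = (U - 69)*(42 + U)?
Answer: -3585495200927/11963 - 497816316*I*sqrt(14179)/11963 ≈ -2.9972e+8 - 4.9551e+6*I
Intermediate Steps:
G(U) = -6 + (-69 + U)*(42 + U) (G(U) = -6 + (U - 69)*(42 + U) = -6 + (-69 + U)*(42 + U))
a = -3*I*sqrt(14179) (a = -3*sqrt(-5834 - 8345) = -3*I*sqrt(14179) ≈ -357.23*I)
-18565 - (1/(14939 + G(24)) - 13871)*(-21606 + a) = -18565 - (1/(14939 + (-2904 + 24**2 - 27*24)) - 13871)*(-21606 - 3*I*sqrt(14179)) = -18565 - (1/(14939 + (-2904 + 576 - 648)) - 13871)*(-21606 - 3*I*sqrt(14179)) = -18565 - (1/(14939 - 2976) - 13871)*(-21606 - 3*I*sqrt(14179)) = -18565 - (1/11963 - 13871)*(-21606 - 3*I*sqrt(14179)) = -18565 - (-165938772)*(-21606 - 3*I*sqrt(14179))/11963 = -18565 - (3585273107832/11963 + 497816316*I*sqrt(14179)/11963) = -18565 + (-3585273107832/11963 - 497816316*I*sqrt(14179)/11963) = -3585495200927/11963 - 497816316*I*sqrt(14179)/11963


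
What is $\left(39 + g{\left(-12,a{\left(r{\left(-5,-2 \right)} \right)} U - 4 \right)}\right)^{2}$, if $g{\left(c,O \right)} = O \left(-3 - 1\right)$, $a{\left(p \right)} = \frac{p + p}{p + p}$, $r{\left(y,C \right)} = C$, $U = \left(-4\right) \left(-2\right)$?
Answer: $529$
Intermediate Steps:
$U = 8$
$a{\left(p \right)} = 1$ ($a{\left(p \right)} = \frac{2 p}{2 p} = 2 p \frac{1}{2 p} = 1$)
$g{\left(c,O \right)} = - 4 O$ ($g{\left(c,O \right)} = O \left(-4\right) = - 4 O$)
$\left(39 + g{\left(-12,a{\left(r{\left(-5,-2 \right)} \right)} U - 4 \right)}\right)^{2} = \left(39 - 4 \left(1 \cdot 8 - 4\right)\right)^{2} = \left(39 - 4 \left(8 - 4\right)\right)^{2} = \left(39 - 16\right)^{2} = 23^{2} = 529$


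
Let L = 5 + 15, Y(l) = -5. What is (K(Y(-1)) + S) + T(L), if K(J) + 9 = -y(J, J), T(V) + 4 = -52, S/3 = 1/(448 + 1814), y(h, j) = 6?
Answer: -53533/754 ≈ -70.999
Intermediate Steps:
S = 1/754 (S = 3/(448 + 1814) = 3/2262 = 3*(1/2262) = 1/754 ≈ 0.0013263)
L = 20
T(V) = -56 (T(V) = -4 - 52 = -56)
K(J) = -15 (K(J) = -9 - 1*6 = -9 - 6 = -15)
(K(Y(-1)) + S) + T(L) = (-15 + 1/754) - 56 = -11309/754 - 56 = -53533/754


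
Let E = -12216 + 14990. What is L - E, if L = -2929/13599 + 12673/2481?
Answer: -31142414276/11246373 ≈ -2769.1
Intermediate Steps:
E = 2774
L = 55024426/11246373 (L = -2929*1/13599 + 12673*(1/2481) = -2929/13599 + 12673/2481 = 55024426/11246373 ≈ 4.8926)
L - E = 55024426/11246373 - 1*2774 = 55024426/11246373 - 2774 = -31142414276/11246373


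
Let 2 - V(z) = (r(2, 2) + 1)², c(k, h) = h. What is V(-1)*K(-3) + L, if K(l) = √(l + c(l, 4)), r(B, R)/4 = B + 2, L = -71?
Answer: -358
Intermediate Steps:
r(B, R) = 8 + 4*B (r(B, R) = 4*(B + 2) = 4*(2 + B) = 8 + 4*B)
V(z) = -287 (V(z) = 2 - ((8 + 4*2) + 1)² = 2 - ((8 + 8) + 1)² = 2 - (16 + 1)² = 2 - 1*17² = 2 - 1*289 = 2 - 289 = -287)
K(l) = √(4 + l) (K(l) = √(l + 4) = √(4 + l))
V(-1)*K(-3) + L = -287*√(4 - 3) - 71 = -287*√1 - 71 = -287*1 - 71 = -287 - 71 = -358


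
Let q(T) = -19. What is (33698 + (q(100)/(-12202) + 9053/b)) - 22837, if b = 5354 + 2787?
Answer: 1079004150387/99336482 ≈ 10862.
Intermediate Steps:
b = 8141
(33698 + (q(100)/(-12202) + 9053/b)) - 22837 = (33698 + (-19/(-12202) + 9053/8141)) - 22837 = (33698 + (-19*(-1/12202) + 9053*(1/8141))) - 22837 = (33698 + (19/12202 + 9053/8141)) - 22837 = (33698 + 110619385/99336482) - 22837 = 3347551389821/99336482 - 22837 = 1079004150387/99336482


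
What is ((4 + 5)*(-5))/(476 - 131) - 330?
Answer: -7593/23 ≈ -330.13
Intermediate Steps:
((4 + 5)*(-5))/(476 - 131) - 330 = (9*(-5))/345 - 330 = -45*1/345 - 330 = -3/23 - 330 = -7593/23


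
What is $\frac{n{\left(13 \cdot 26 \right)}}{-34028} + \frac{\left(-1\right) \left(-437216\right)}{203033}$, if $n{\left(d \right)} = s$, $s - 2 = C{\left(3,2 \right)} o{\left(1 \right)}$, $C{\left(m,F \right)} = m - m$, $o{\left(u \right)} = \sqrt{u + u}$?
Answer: $\frac{7438589991}{3454403462} \approx 2.1534$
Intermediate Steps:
$o{\left(u \right)} = \sqrt{2} \sqrt{u}$ ($o{\left(u \right)} = \sqrt{2 u} = \sqrt{2} \sqrt{u}$)
$C{\left(m,F \right)} = 0$
$s = 2$ ($s = 2 + 0 \sqrt{2} \sqrt{1} = 2 + 0 \sqrt{2} \cdot 1 = 2 + 0 \sqrt{2} = 2 + 0 = 2$)
$n{\left(d \right)} = 2$
$\frac{n{\left(13 \cdot 26 \right)}}{-34028} + \frac{\left(-1\right) \left(-437216\right)}{203033} = \frac{2}{-34028} + \frac{\left(-1\right) \left(-437216\right)}{203033} = 2 \left(- \frac{1}{34028}\right) + 437216 \cdot \frac{1}{203033} = - \frac{1}{17014} + \frac{437216}{203033} = \frac{7438589991}{3454403462}$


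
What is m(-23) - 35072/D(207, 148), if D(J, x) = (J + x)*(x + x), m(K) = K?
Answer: -306489/13135 ≈ -23.334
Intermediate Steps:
D(J, x) = 2*x*(J + x) (D(J, x) = (J + x)*(2*x) = 2*x*(J + x))
m(-23) - 35072/D(207, 148) = -23 - 35072*1/(296*(207 + 148)) = -23 - 35072/(2*148*355) = -23 - 35072/105080 = -23 - 35072*1/105080 = -23 - 4384/13135 = -306489/13135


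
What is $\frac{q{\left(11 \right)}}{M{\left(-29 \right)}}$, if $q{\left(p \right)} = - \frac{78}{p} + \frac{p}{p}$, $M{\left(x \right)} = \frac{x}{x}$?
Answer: $- \frac{67}{11} \approx -6.0909$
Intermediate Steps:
$M{\left(x \right)} = 1$
$q{\left(p \right)} = 1 - \frac{78}{p}$ ($q{\left(p \right)} = - \frac{78}{p} + 1 = 1 - \frac{78}{p}$)
$\frac{q{\left(11 \right)}}{M{\left(-29 \right)}} = \frac{\frac{1}{11} \left(-78 + 11\right)}{1} = \frac{1}{11} \left(-67\right) 1 = \left(- \frac{67}{11}\right) 1 = - \frac{67}{11}$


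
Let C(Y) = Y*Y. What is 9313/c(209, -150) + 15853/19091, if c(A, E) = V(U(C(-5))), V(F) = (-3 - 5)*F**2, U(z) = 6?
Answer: -173228819/5498208 ≈ -31.506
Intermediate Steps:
C(Y) = Y**2
V(F) = -8*F**2
c(A, E) = -288 (c(A, E) = -8*6**2 = -8*36 = -288)
9313/c(209, -150) + 15853/19091 = 9313/(-288) + 15853/19091 = 9313*(-1/288) + 15853*(1/19091) = -9313/288 + 15853/19091 = -173228819/5498208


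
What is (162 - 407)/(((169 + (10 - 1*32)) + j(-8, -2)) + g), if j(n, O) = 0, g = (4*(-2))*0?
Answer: -5/3 ≈ -1.6667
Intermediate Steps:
g = 0 (g = -8*0 = 0)
(162 - 407)/(((169 + (10 - 1*32)) + j(-8, -2)) + g) = (162 - 407)/(((169 + (10 - 1*32)) + 0) + 0) = -245/(((169 + (10 - 32)) + 0) + 0) = -245/(((169 - 22) + 0) + 0) = -245/((147 + 0) + 0) = -245/(147 + 0) = -245/147 = -245*1/147 = -5/3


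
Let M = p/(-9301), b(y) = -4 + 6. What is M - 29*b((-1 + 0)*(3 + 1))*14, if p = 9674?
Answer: -7562086/9301 ≈ -813.04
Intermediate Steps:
b(y) = 2
M = -9674/9301 (M = 9674/(-9301) = 9674*(-1/9301) = -9674/9301 ≈ -1.0401)
M - 29*b((-1 + 0)*(3 + 1))*14 = -9674/9301 - 29*2*14 = -9674/9301 - 58*14 = -9674/9301 - 1*812 = -9674/9301 - 812 = -7562086/9301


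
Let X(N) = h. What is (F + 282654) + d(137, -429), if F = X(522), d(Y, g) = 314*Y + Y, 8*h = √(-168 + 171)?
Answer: 325809 + √3/8 ≈ 3.2581e+5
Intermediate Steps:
h = √3/8 (h = √(-168 + 171)/8 = √3/8 ≈ 0.21651)
X(N) = √3/8
d(Y, g) = 315*Y
F = √3/8 ≈ 0.21651
(F + 282654) + d(137, -429) = (√3/8 + 282654) + 315*137 = (282654 + √3/8) + 43155 = 325809 + √3/8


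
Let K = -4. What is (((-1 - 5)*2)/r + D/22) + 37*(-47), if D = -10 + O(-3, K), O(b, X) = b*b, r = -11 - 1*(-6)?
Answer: -191031/110 ≈ -1736.6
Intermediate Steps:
r = -5 (r = -11 + 6 = -5)
O(b, X) = b²
D = -1 (D = -10 + (-3)² = -10 + 9 = -1)
(((-1 - 5)*2)/r + D/22) + 37*(-47) = (((-1 - 5)*2)/(-5) - 1/22) + 37*(-47) = (-6*2*(-⅕) - 1*1/22) - 1739 = (-12*(-⅕) - 1/22) - 1739 = (12/5 - 1/22) - 1739 = 259/110 - 1739 = -191031/110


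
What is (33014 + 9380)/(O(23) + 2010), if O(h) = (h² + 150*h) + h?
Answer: 21197/3006 ≈ 7.0516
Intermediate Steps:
O(h) = h² + 151*h
(33014 + 9380)/(O(23) + 2010) = (33014 + 9380)/(23*(151 + 23) + 2010) = 42394/(23*174 + 2010) = 42394/(4002 + 2010) = 42394/6012 = 42394*(1/6012) = 21197/3006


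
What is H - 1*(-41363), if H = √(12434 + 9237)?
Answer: 41363 + √21671 ≈ 41510.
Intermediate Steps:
H = √21671 ≈ 147.21
H - 1*(-41363) = √21671 - 1*(-41363) = √21671 + 41363 = 41363 + √21671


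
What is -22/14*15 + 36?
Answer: 87/7 ≈ 12.429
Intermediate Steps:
-22/14*15 + 36 = -22*1/14*15 + 36 = -11/7*15 + 36 = -165/7 + 36 = 87/7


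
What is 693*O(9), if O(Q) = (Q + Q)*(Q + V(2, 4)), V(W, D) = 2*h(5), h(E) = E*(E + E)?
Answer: 1359666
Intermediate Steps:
h(E) = 2*E² (h(E) = E*(2*E) = 2*E²)
V(W, D) = 100 (V(W, D) = 2*(2*5²) = 2*(2*25) = 2*50 = 100)
O(Q) = 2*Q*(100 + Q) (O(Q) = (Q + Q)*(Q + 100) = (2*Q)*(100 + Q) = 2*Q*(100 + Q))
693*O(9) = 693*(2*9*(100 + 9)) = 693*(2*9*109) = 693*1962 = 1359666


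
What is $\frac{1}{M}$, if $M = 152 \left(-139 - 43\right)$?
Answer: $- \frac{1}{27664} \approx -3.6148 \cdot 10^{-5}$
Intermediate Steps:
$M = -27664$ ($M = 152 \left(-182\right) = -27664$)
$\frac{1}{M} = \frac{1}{-27664} = - \frac{1}{27664}$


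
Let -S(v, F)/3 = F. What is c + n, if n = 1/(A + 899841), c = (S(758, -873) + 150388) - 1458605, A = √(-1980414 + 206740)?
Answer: (-1305598*√1773674 + 1174830609917*I)/(√1773674 - 899841*I) ≈ -1.3056e+6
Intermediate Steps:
A = I*√1773674 (A = √(-1773674) = I*√1773674 ≈ 1331.8*I)
S(v, F) = -3*F
c = -1305598 (c = (-3*(-873) + 150388) - 1458605 = (2619 + 150388) - 1458605 = 153007 - 1458605 = -1305598)
n = 1/(899841 + I*√1773674) (n = 1/(I*√1773674 + 899841) = 1/(899841 + I*√1773674) ≈ 1.1113e-6 - 1.64e-9*I)
c + n = -1305598 + (899841/809715598955 - I*√1773674/809715598955) = -1057163066563550249/809715598955 - I*√1773674/809715598955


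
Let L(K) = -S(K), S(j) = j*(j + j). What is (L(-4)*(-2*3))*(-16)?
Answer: -3072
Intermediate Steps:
S(j) = 2*j² (S(j) = j*(2*j) = 2*j²)
L(K) = -2*K²
(L(-4)*(-2*3))*(-16) = ((-2*(-4)²)*(-2*3))*(-16) = (-2*16*(-6))*(-16) = -32*(-6)*(-16) = 192*(-16) = -3072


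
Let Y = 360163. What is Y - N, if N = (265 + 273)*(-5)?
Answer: 362853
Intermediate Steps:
N = -2690 (N = 538*(-5) = -2690)
Y - N = 360163 - 1*(-2690) = 360163 + 2690 = 362853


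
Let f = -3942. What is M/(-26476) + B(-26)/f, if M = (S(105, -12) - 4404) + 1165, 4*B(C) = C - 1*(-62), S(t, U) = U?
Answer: 698731/5798244 ≈ 0.12051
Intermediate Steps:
B(C) = 31/2 + C/4 (B(C) = (C - 1*(-62))/4 = (C + 62)/4 = (62 + C)/4 = 31/2 + C/4)
M = -3251 (M = (-12 - 4404) + 1165 = -4416 + 1165 = -3251)
M/(-26476) + B(-26)/f = -3251/(-26476) + (31/2 + (¼)*(-26))/(-3942) = -3251*(-1/26476) + (31/2 - 13/2)*(-1/3942) = 3251/26476 + 9*(-1/3942) = 3251/26476 - 1/438 = 698731/5798244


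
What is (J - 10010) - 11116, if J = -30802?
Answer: -51928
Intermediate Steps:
(J - 10010) - 11116 = (-30802 - 10010) - 11116 = -40812 - 11116 = -51928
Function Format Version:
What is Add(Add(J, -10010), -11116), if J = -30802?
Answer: -51928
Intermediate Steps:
Add(Add(J, -10010), -11116) = Add(Add(-30802, -10010), -11116) = Add(-40812, -11116) = -51928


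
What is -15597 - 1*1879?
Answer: -17476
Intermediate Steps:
-15597 - 1*1879 = -15597 - 1879 = -17476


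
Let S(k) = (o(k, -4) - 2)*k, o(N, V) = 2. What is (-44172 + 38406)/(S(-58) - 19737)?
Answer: 1922/6579 ≈ 0.29214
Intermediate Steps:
S(k) = 0 (S(k) = (2 - 2)*k = 0*k = 0)
(-44172 + 38406)/(S(-58) - 19737) = (-44172 + 38406)/(0 - 19737) = -5766/(-19737) = -5766*(-1/19737) = 1922/6579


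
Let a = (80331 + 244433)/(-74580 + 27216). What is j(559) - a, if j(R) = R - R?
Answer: 81191/11841 ≈ 6.8568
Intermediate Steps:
j(R) = 0
a = -81191/11841 (a = 324764/(-47364) = 324764*(-1/47364) = -81191/11841 ≈ -6.8568)
j(559) - a = 0 - 1*(-81191/11841) = 0 + 81191/11841 = 81191/11841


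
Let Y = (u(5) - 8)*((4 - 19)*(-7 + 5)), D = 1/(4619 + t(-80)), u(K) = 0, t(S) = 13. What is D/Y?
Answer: -1/1111680 ≈ -8.9954e-7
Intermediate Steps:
D = 1/4632 (D = 1/(4619 + 13) = 1/4632 ≈ 0.00021589)
Y = -240 (Y = (0 - 8)*((4 - 19)*(-7 + 5)) = -(-120)*(-2) = -8*30 = -240)
D/Y = (1/4632)/(-240) = (1/4632)*(-1/240) = -1/1111680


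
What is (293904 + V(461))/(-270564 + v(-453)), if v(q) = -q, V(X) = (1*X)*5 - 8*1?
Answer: -296201/270111 ≈ -1.0966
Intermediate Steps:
V(X) = -8 + 5*X (V(X) = X*5 - 8 = 5*X - 8 = -8 + 5*X)
(293904 + V(461))/(-270564 + v(-453)) = (293904 + (-8 + 5*461))/(-270564 - 1*(-453)) = (293904 + (-8 + 2305))/(-270564 + 453) = (293904 + 2297)/(-270111) = 296201*(-1/270111) = -296201/270111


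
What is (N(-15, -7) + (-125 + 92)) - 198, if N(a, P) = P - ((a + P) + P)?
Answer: -209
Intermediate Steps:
N(a, P) = -P - a (N(a, P) = P - ((P + a) + P) = P - (a + 2*P) = P + (-a - 2*P) = -P - a)
(N(-15, -7) + (-125 + 92)) - 198 = ((-1*(-7) - 1*(-15)) + (-125 + 92)) - 198 = ((7 + 15) - 33) - 198 = (22 - 33) - 198 = -11 - 198 = -209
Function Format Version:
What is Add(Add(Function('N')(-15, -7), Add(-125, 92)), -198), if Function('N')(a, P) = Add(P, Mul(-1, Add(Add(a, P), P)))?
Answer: -209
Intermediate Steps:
Function('N')(a, P) = Add(Mul(-1, P), Mul(-1, a)) (Function('N')(a, P) = Add(P, Mul(-1, Add(Add(P, a), P))) = Add(P, Mul(-1, Add(a, Mul(2, P)))) = Add(P, Add(Mul(-1, a), Mul(-2, P))) = Add(Mul(-1, P), Mul(-1, a)))
Add(Add(Function('N')(-15, -7), Add(-125, 92)), -198) = Add(Add(Add(Mul(-1, -7), Mul(-1, -15)), Add(-125, 92)), -198) = Add(Add(Add(7, 15), -33), -198) = Add(Add(22, -33), -198) = Add(-11, -198) = -209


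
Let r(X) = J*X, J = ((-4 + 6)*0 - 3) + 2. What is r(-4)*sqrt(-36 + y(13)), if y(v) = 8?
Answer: 8*I*sqrt(7) ≈ 21.166*I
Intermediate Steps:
J = -1 (J = (2*0 - 3) + 2 = (0 - 3) + 2 = -3 + 2 = -1)
r(X) = -X
r(-4)*sqrt(-36 + y(13)) = (-1*(-4))*sqrt(-36 + 8) = 4*sqrt(-28) = 4*(2*I*sqrt(7)) = 8*I*sqrt(7)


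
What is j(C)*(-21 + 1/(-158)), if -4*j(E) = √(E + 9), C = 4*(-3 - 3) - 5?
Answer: 3319*I*√5/316 ≈ 23.486*I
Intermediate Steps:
C = -29 (C = 4*(-6) - 5 = -24 - 5 = -29)
j(E) = -√(9 + E)/4 (j(E) = -√(E + 9)/4 = -√(9 + E)/4)
j(C)*(-21 + 1/(-158)) = (-√(9 - 29)/4)*(-21 + 1/(-158)) = (-I*√5/2)*(-21 - 1/158) = -I*√5/2*(-3319/158) = 3319*I*√5/316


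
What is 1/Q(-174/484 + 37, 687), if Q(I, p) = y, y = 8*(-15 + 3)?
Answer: -1/96 ≈ -0.010417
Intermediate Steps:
y = -96 (y = 8*(-12) = -96)
Q(I, p) = -96
1/Q(-174/484 + 37, 687) = 1/(-96) = -1/96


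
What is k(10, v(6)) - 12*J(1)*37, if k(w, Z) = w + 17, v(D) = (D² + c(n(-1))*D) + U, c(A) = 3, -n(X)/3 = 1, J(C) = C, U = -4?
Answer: -417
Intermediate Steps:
n(X) = -3 (n(X) = -3*1 = -3)
v(D) = -4 + D² + 3*D (v(D) = (D² + 3*D) - 4 = -4 + D² + 3*D)
k(w, Z) = 17 + w
k(10, v(6)) - 12*J(1)*37 = (17 + 10) - 12*1*37 = 27 - 12*37 = 27 - 444 = -417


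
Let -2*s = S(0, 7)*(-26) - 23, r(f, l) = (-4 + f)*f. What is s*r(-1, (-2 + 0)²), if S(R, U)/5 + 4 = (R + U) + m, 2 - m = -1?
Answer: 4015/2 ≈ 2007.5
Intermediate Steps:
m = 3 (m = 2 - 1*(-1) = 2 + 1 = 3)
S(R, U) = -5 + 5*R + 5*U (S(R, U) = -20 + 5*((R + U) + 3) = -20 + 5*(3 + R + U) = -20 + (15 + 5*R + 5*U) = -5 + 5*R + 5*U)
r(f, l) = f*(-4 + f)
s = 803/2 (s = -((-5 + 5*0 + 5*7)*(-26) - 23)/2 = -((-5 + 0 + 35)*(-26) - 23)/2 = -(30*(-26) - 23)/2 = -(-780 - 23)/2 = -½*(-803) = 803/2 ≈ 401.50)
s*r(-1, (-2 + 0)²) = 803*(-(-4 - 1))/2 = 803*(-1*(-5))/2 = (803/2)*5 = 4015/2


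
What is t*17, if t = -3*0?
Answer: 0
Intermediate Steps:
t = 0
t*17 = 0*17 = 0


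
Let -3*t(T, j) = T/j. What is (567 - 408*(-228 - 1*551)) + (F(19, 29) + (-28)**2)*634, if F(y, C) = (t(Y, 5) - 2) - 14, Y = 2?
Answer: 12078397/15 ≈ 8.0523e+5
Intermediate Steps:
t(T, j) = -T/(3*j)
F(y, C) = -242/15 (F(y, C) = (-1/3*2/5 - 2) - 14 = (-1/3*2*1/5 - 2) - 14 = (-2/15 - 2) - 14 = -32/15 - 14 = -242/15)
(567 - 408*(-228 - 1*551)) + (F(19, 29) + (-28)**2)*634 = (567 - 408*(-228 - 1*551)) + (-242/15 + (-28)**2)*634 = (567 - 408*(-228 - 551)) + (-242/15 + 784)*634 = (567 - 408*(-779)) + (11518/15)*634 = (567 + 317832) + 7302412/15 = 318399 + 7302412/15 = 12078397/15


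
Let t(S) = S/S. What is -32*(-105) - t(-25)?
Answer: 3359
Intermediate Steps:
t(S) = 1
-32*(-105) - t(-25) = -32*(-105) - 1*1 = 3360 - 1 = 3359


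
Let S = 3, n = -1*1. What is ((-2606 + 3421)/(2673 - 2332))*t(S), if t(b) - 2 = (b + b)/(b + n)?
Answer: 4075/341 ≈ 11.950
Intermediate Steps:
n = -1
t(b) = 2 + 2*b/(-1 + b) (t(b) = 2 + (b + b)/(b - 1) = 2 + (2*b)/(-1 + b) = 2 + 2*b/(-1 + b))
((-2606 + 3421)/(2673 - 2332))*t(S) = ((-2606 + 3421)/(2673 - 2332))*(2*(-1 + 2*3)/(-1 + 3)) = (815/341)*(2*(-1 + 6)/2) = (815*(1/341))*(2*(½)*5) = (815/341)*5 = 4075/341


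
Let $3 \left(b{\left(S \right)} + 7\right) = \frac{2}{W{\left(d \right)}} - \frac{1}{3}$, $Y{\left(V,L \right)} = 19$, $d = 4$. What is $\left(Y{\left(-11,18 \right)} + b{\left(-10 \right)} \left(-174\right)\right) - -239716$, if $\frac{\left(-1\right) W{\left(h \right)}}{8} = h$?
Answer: $\frac{5783423}{24} \approx 2.4098 \cdot 10^{5}$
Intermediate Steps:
$W{\left(h \right)} = - 8 h$
$b{\left(S \right)} = - \frac{1027}{144}$ ($b{\left(S \right)} = -7 + \frac{\frac{2}{\left(-8\right) 4} - \frac{1}{3}}{3} = -7 + \frac{\frac{2}{-32} - \frac{1}{3}}{3} = -7 + \frac{2 \left(- \frac{1}{32}\right) - \frac{1}{3}}{3} = -7 + \frac{- \frac{1}{16} - \frac{1}{3}}{3} = -7 + \frac{1}{3} \left(- \frac{19}{48}\right) = -7 - \frac{19}{144} = - \frac{1027}{144}$)
$\left(Y{\left(-11,18 \right)} + b{\left(-10 \right)} \left(-174\right)\right) - -239716 = \left(19 - - \frac{29783}{24}\right) - -239716 = \left(19 + \frac{29783}{24}\right) + 239716 = \frac{30239}{24} + 239716 = \frac{5783423}{24}$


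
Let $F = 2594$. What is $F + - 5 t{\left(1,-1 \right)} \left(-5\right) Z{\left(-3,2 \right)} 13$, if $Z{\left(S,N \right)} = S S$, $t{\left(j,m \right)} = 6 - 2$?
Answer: $14294$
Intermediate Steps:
$t{\left(j,m \right)} = 4$ ($t{\left(j,m \right)} = 6 - 2 = 4$)
$Z{\left(S,N \right)} = S^{2}$
$F + - 5 t{\left(1,-1 \right)} \left(-5\right) Z{\left(-3,2 \right)} 13 = 2594 + \left(-5\right) 4 \left(-5\right) \left(-3\right)^{2} \cdot 13 = 2594 + \left(-20\right) \left(-5\right) 9 \cdot 13 = 2594 + 100 \cdot 9 \cdot 13 = 2594 + 900 \cdot 13 = 2594 + 11700 = 14294$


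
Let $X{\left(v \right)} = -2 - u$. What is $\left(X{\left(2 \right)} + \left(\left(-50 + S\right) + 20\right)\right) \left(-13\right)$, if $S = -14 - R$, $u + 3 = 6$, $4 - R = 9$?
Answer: $572$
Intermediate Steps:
$R = -5$ ($R = 4 - 9 = -5$)
$u = 3$ ($u = -3 + 6 = 3$)
$X{\left(v \right)} = -5$ ($X{\left(v \right)} = -2 - 3 = -5$)
$S = -9$ ($S = -14 - -5 = -14 + 5 = -9$)
$\left(X{\left(2 \right)} + \left(\left(-50 + S\right) + 20\right)\right) \left(-13\right) = \left(-5 + \left(\left(-50 - 9\right) + 20\right)\right) \left(-13\right) = \left(-5 + \left(-59 + 20\right)\right) \left(-13\right) = \left(-5 - 39\right) \left(-13\right) = \left(-44\right) \left(-13\right) = 572$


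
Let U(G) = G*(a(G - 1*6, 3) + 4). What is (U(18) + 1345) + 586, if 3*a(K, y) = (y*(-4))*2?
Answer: 1859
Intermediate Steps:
a(K, y) = -8*y/3 (a(K, y) = ((y*(-4))*2)/3 = (-4*y*2)/3 = (-8*y)/3 = -8*y/3)
U(G) = -4*G (U(G) = G*(-8/3*3 + 4) = G*(-8 + 4) = G*(-4) = -4*G)
(U(18) + 1345) + 586 = (-4*18 + 1345) + 586 = (-72 + 1345) + 586 = 1273 + 586 = 1859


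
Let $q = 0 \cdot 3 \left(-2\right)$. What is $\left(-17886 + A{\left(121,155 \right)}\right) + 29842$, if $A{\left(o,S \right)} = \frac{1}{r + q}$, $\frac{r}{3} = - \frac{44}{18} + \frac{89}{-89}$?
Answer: $\frac{370633}{31} \approx 11956.0$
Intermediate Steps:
$r = - \frac{31}{3}$ ($r = 3 \left(- \frac{44}{18} + \frac{89}{-89}\right) = 3 \left(\left(-44\right) \frac{1}{18} + 89 \left(- \frac{1}{89}\right)\right) = 3 \left(- \frac{22}{9} - 1\right) = 3 \left(- \frac{31}{9}\right) = - \frac{31}{3} \approx -10.333$)
$q = 0$ ($q = 0 \left(-2\right) = 0$)
$A{\left(o,S \right)} = - \frac{3}{31}$ ($A{\left(o,S \right)} = \frac{1}{- \frac{31}{3} + 0} = \frac{1}{- \frac{31}{3}} = - \frac{3}{31}$)
$\left(-17886 + A{\left(121,155 \right)}\right) + 29842 = \left(-17886 - \frac{3}{31}\right) + 29842 = - \frac{554469}{31} + 29842 = \frac{370633}{31}$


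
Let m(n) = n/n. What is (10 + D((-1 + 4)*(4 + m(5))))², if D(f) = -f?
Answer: 25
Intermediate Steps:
m(n) = 1
(10 + D((-1 + 4)*(4 + m(5))))² = (10 - (-1 + 4)*(4 + 1))² = (10 - 3*5)² = (10 - 1*15)² = (10 - 15)² = (-5)² = 25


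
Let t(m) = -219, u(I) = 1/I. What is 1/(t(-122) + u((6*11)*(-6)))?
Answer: -396/86725 ≈ -0.0045662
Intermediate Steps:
1/(t(-122) + u((6*11)*(-6))) = 1/(-219 + 1/((6*11)*(-6))) = 1/(-219 + 1/(66*(-6))) = 1/(-219 + 1/(-396)) = 1/(-219 - 1/396) = 1/(-86725/396) = -396/86725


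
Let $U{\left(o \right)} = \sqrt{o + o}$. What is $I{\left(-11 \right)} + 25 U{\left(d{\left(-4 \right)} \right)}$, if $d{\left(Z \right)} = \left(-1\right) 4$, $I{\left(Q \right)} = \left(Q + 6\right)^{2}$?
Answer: $25 + 50 i \sqrt{2} \approx 25.0 + 70.711 i$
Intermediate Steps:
$I{\left(Q \right)} = \left(6 + Q\right)^{2}$
$d{\left(Z \right)} = -4$
$U{\left(o \right)} = \sqrt{2} \sqrt{o}$ ($U{\left(o \right)} = \sqrt{2 o} = \sqrt{2} \sqrt{o}$)
$I{\left(-11 \right)} + 25 U{\left(d{\left(-4 \right)} \right)} = \left(6 - 11\right)^{2} + 25 \sqrt{2} \sqrt{-4} = \left(-5\right)^{2} + 25 \sqrt{2} \cdot 2 i = 25 + 25 \cdot 2 i \sqrt{2} = 25 + 50 i \sqrt{2}$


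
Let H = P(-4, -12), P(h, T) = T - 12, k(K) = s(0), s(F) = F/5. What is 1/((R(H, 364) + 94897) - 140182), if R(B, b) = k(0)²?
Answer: -1/45285 ≈ -2.2082e-5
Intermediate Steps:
s(F) = F/5 (s(F) = F*(⅕) = F/5)
k(K) = 0 (k(K) = (⅕)*0 = 0)
P(h, T) = -12 + T
H = -24 (H = -12 - 12 = -24)
R(B, b) = 0 (R(B, b) = 0² = 0)
1/((R(H, 364) + 94897) - 140182) = 1/((0 + 94897) - 140182) = 1/(94897 - 140182) = 1/(-45285) = -1/45285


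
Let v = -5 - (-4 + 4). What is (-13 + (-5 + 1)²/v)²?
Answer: 6561/25 ≈ 262.44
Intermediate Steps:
v = -5 (v = -5 - 1*0 = -5 + 0 = -5)
(-13 + (-5 + 1)²/v)² = (-13 + (-5 + 1)²/(-5))² = (-13 + (-4)²*(-⅕))² = (-13 + 16*(-⅕))² = (-13 - 16/5)² = (-81/5)² = 6561/25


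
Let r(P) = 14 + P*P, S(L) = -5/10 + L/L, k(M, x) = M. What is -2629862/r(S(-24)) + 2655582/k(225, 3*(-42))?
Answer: -82055838/475 ≈ -1.7275e+5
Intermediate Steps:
S(L) = ½ (S(L) = -5*⅒ + 1 = -½ + 1 = ½)
r(P) = 14 + P²
-2629862/r(S(-24)) + 2655582/k(225, 3*(-42)) = -2629862/(14 + (½)²) + 2655582/225 = -2629862/(14 + ¼) + 2655582*(1/225) = -2629862/57/4 + 885194/75 = -2629862*4/57 + 885194/75 = -10519448/57 + 885194/75 = -82055838/475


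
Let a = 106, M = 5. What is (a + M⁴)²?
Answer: 534361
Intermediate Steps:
(a + M⁴)² = (106 + 5⁴)² = (106 + 625)² = 731² = 534361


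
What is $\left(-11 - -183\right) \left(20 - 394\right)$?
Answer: $-64328$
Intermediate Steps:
$\left(-11 - -183\right) \left(20 - 394\right) = \left(-11 + 183\right) \left(-374\right) = 172 \left(-374\right) = -64328$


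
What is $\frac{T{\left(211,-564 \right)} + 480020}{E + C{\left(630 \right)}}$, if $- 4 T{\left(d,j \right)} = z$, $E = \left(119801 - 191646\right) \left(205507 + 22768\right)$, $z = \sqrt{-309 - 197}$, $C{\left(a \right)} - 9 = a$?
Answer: $- \frac{120005}{4100104184} + \frac{i \sqrt{506}}{65601666944} \approx -2.9269 \cdot 10^{-5} + 3.4289 \cdot 10^{-10} i$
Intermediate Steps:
$C{\left(a \right)} = 9 + a$
$z = i \sqrt{506}$ ($z = \sqrt{-506} = i \sqrt{506} \approx 22.494 i$)
$E = -16400417375$ ($E = \left(-71845\right) 228275 = -16400417375$)
$T{\left(d,j \right)} = - \frac{i \sqrt{506}}{4}$
$\frac{T{\left(211,-564 \right)} + 480020}{E + C{\left(630 \right)}} = \frac{- \frac{i \sqrt{506}}{4} + 480020}{-16400417375 + \left(9 + 630\right)} = \frac{480020 - \frac{i \sqrt{506}}{4}}{-16400417375 + 639} = \frac{480020 - \frac{i \sqrt{506}}{4}}{-16400416736} = \left(480020 - \frac{i \sqrt{506}}{4}\right) \left(- \frac{1}{16400416736}\right) = - \frac{120005}{4100104184} + \frac{i \sqrt{506}}{65601666944}$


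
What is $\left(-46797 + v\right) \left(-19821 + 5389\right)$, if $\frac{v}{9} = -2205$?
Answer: $961777344$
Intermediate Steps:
$v = -19845$ ($v = 9 \left(-2205\right) = -19845$)
$\left(-46797 + v\right) \left(-19821 + 5389\right) = \left(-46797 - 19845\right) \left(-19821 + 5389\right) = \left(-66642\right) \left(-14432\right) = 961777344$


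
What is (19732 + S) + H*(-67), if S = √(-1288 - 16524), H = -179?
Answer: 31725 + 2*I*√4453 ≈ 31725.0 + 133.46*I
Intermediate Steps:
S = 2*I*√4453 (S = √(-17812) = 2*I*√4453 ≈ 133.46*I)
(19732 + S) + H*(-67) = (19732 + 2*I*√4453) - 179*(-67) = (19732 + 2*I*√4453) + 11993 = 31725 + 2*I*√4453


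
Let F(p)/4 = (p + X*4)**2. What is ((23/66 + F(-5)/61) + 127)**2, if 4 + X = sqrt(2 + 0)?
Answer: 410438630737/16208676 - 142817248*sqrt(2)/40931 ≈ 20388.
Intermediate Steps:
X = -4 + sqrt(2) (X = -4 + sqrt(2 + 0) = -4 + sqrt(2) ≈ -2.5858)
F(p) = 4*(-16 + p + 4*sqrt(2))**2 (F(p) = 4*(p + (-4 + sqrt(2))*4)**2 = 4*(p + (-16 + 4*sqrt(2)))**2 = 4*(-16 + p + 4*sqrt(2))**2)
((23/66 + F(-5)/61) + 127)**2 = ((23/66 + (4*(-16 - 5 + 4*sqrt(2))**2)/61) + 127)**2 = ((23*(1/66) + (4*(-21 + 4*sqrt(2))**2)*(1/61)) + 127)**2 = ((23/66 + 4*(-21 + 4*sqrt(2))**2/61) + 127)**2 = (8405/66 + 4*(-21 + 4*sqrt(2))**2/61)**2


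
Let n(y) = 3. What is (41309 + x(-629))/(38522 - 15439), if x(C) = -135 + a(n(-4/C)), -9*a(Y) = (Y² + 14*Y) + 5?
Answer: 370510/207747 ≈ 1.7835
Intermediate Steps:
a(Y) = -5/9 - 14*Y/9 - Y²/9 (a(Y) = -((Y² + 14*Y) + 5)/9 = -(5 + Y² + 14*Y)/9 = -5/9 - 14*Y/9 - Y²/9)
x(C) = -1271/9 (x(C) = -135 + (-5/9 - 14/9*3 - ⅑*3²) = -135 + (-5/9 - 14/3 - ⅑*9) = -135 + (-5/9 - 14/3 - 1) = -135 - 56/9 = -1271/9)
(41309 + x(-629))/(38522 - 15439) = (41309 - 1271/9)/(38522 - 15439) = (370510/9)/23083 = (370510/9)*(1/23083) = 370510/207747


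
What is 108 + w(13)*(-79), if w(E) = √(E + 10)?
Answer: 108 - 79*√23 ≈ -270.87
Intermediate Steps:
w(E) = √(10 + E)
108 + w(13)*(-79) = 108 + √(10 + 13)*(-79) = 108 + √23*(-79) = 108 - 79*√23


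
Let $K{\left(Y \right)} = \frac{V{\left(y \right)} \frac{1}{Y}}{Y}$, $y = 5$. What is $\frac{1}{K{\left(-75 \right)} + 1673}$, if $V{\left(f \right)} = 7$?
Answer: $\frac{5625}{9410632} \approx 0.00059773$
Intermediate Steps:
$K{\left(Y \right)} = \frac{7}{Y^{2}}$ ($K{\left(Y \right)} = \frac{7 \frac{1}{Y}}{Y} = \frac{7}{Y^{2}}$)
$\frac{1}{K{\left(-75 \right)} + 1673} = \frac{1}{\frac{7}{5625} + 1673} = \frac{1}{\frac{9410632}{5625}} = \frac{5625}{9410632}$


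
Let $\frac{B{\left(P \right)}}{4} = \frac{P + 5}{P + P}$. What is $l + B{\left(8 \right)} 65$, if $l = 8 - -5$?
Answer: $\frac{897}{4} \approx 224.25$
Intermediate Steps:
$l = 13$ ($l = 8 + 5 = 13$)
$B{\left(P \right)} = \frac{2 \left(5 + P\right)}{P}$ ($B{\left(P \right)} = 4 \frac{P + 5}{P + P} = 4 \frac{5 + P}{2 P} = \frac{2 \left(5 + P\right)}{P}$)
$l + B{\left(8 \right)} 65 = 13 + \left(2 + \frac{10}{8}\right) 65 = 13 + \left(2 + 10 \cdot \frac{1}{8}\right) 65 = 13 + \left(2 + \frac{5}{4}\right) 65 = 13 + \frac{13}{4} \cdot 65 = 13 + \frac{845}{4} = \frac{897}{4}$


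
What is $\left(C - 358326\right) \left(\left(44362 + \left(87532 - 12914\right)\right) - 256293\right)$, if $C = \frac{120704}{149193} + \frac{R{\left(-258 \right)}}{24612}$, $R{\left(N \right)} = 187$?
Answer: $\frac{608314111826695133}{12363428} \approx 4.9203 \cdot 10^{10}$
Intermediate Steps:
$C = \frac{999555313}{1223979372}$ ($C = \frac{120704}{149193} + \frac{187}{24612} = \frac{999555313}{1223979372} \approx 0.81664$)
$\left(C - 358326\right) \left(\left(44362 + \left(87532 - 12914\right)\right) - 256293\right) = \left(\frac{999555313}{1223979372} - 358326\right) \left(\left(44362 + \left(87532 - 12914\right)\right) - 256293\right) = - \frac{438582632895959 \left(\left(44362 + 74618\right) - 256293\right)}{1223979372} = - \frac{438582632895959 \left(118980 - 256293\right)}{1223979372} = \left(- \frac{438582632895959}{1223979372}\right) \left(-137313\right) = \frac{608314111826695133}{12363428}$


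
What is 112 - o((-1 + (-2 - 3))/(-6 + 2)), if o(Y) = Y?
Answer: 221/2 ≈ 110.50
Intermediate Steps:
112 - o((-1 + (-2 - 3))/(-6 + 2)) = 112 - (-1 + (-2 - 3))/(-6 + 2) = 112 - (-1 - 5)/(-4) = 112 - (-6)*(-1)/4 = 112 - 1*3/2 = 112 - 3/2 = 221/2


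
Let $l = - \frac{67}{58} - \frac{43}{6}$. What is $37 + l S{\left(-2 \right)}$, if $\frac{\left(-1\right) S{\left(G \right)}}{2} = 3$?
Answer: $\frac{2521}{29} \approx 86.931$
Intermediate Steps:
$l = - \frac{724}{87}$ ($l = \left(-67\right) \frac{1}{58} - \frac{43}{6} = - \frac{67}{58} - \frac{43}{6} = - \frac{724}{87} \approx -8.3218$)
$S{\left(G \right)} = -6$ ($S{\left(G \right)} = \left(-2\right) 3 = -6$)
$37 + l S{\left(-2 \right)} = 37 - - \frac{1448}{29} = 37 + \frac{1448}{29} = \frac{2521}{29}$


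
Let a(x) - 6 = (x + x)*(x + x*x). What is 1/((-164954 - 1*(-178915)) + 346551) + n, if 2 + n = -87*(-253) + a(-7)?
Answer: 7724690625/360512 ≈ 21427.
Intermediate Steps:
a(x) = 6 + 2*x*(x + x²) (a(x) = 6 + (x + x)*(x + x*x) = 6 + (2*x)*(x + x²) = 6 + 2*x*(x + x²))
n = 21427 (n = -2 + (-87*(-253) + (6 + 2*(-7)² + 2*(-7)³)) = -2 + (22011 + (6 + 2*49 + 2*(-343))) = -2 + (22011 + (6 + 98 - 686)) = -2 + (22011 - 582) = -2 + 21429 = 21427)
1/((-164954 - 1*(-178915)) + 346551) + n = 1/((-164954 - 1*(-178915)) + 346551) + 21427 = 1/((-164954 + 178915) + 346551) + 21427 = 1/(13961 + 346551) + 21427 = 1/360512 + 21427 = 7724690625/360512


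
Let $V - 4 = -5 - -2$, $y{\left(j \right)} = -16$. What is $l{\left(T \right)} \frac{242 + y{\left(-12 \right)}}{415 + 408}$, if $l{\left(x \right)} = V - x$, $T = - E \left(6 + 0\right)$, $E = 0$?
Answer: $\frac{226}{823} \approx 0.27461$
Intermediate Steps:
$T = 0$ ($T = - 0 \left(6 + 0\right) = - 0 \cdot 6 = \left(-1\right) 0 = 0$)
$V = 1$ ($V = 4 - 3 = 1$)
$l{\left(x \right)} = 1 - x$
$l{\left(T \right)} \frac{242 + y{\left(-12 \right)}}{415 + 408} = \left(1 - 0\right) \frac{242 - 16}{415 + 408} = \left(1 + 0\right) \frac{226}{823} = 1 \cdot 226 \cdot \frac{1}{823} = 1 \cdot \frac{226}{823} = \frac{226}{823}$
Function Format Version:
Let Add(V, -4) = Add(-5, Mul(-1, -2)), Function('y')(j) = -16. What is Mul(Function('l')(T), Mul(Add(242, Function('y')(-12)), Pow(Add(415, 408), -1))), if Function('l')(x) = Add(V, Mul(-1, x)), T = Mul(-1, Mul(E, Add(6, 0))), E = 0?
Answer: Rational(226, 823) ≈ 0.27461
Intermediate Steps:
T = 0 (T = Mul(-1, Mul(0, Add(6, 0))) = Mul(-1, Mul(0, 6)) = Mul(-1, 0) = 0)
V = 1 (V = Add(4, Add(-5, Mul(-1, -2))) = Add(4, Add(-5, 2)) = Add(4, -3) = 1)
Function('l')(x) = Add(1, Mul(-1, x))
Mul(Function('l')(T), Mul(Add(242, Function('y')(-12)), Pow(Add(415, 408), -1))) = Mul(Add(1, Mul(-1, 0)), Mul(Add(242, -16), Pow(Add(415, 408), -1))) = Mul(Add(1, 0), Mul(226, Pow(823, -1))) = Mul(1, Mul(226, Rational(1, 823))) = Mul(1, Rational(226, 823)) = Rational(226, 823)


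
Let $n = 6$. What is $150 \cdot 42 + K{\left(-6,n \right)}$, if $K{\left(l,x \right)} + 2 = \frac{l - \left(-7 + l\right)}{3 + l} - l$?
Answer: $\frac{18905}{3} \approx 6301.7$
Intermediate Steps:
$K{\left(l,x \right)} = -2 - l + \frac{7}{3 + l}$ ($K{\left(l,x \right)} = -2 - \left(l - \frac{l - \left(-7 + l\right)}{3 + l}\right) = -2 - \left(l - \frac{7}{3 + l}\right) = -2 - l + \frac{7}{3 + l}$)
$150 \cdot 42 + K{\left(-6,n \right)} = 150 \cdot 42 + \frac{1 - \left(-6\right)^{2} - -30}{3 - 6} = 6300 + \frac{1 - 36 + 30}{-3} = 6300 - \frac{1 - 36 + 30}{3} = 6300 - - \frac{5}{3} = 6300 + \frac{5}{3} = \frac{18905}{3}$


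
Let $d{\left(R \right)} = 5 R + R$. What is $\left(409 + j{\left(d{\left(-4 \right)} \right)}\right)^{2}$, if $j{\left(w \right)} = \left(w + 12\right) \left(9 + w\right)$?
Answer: $346921$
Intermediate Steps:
$d{\left(R \right)} = 6 R$
$j{\left(w \right)} = \left(9 + w\right) \left(12 + w\right)$ ($j{\left(w \right)} = \left(12 + w\right) \left(9 + w\right) = \left(9 + w\right) \left(12 + w\right)$)
$\left(409 + j{\left(d{\left(-4 \right)} \right)}\right)^{2} = \left(409 + \left(108 + \left(6 \left(-4\right)\right)^{2} + 21 \cdot 6 \left(-4\right)\right)\right)^{2} = \left(409 + \left(108 + \left(-24\right)^{2} + 21 \left(-24\right)\right)\right)^{2} = \left(409 + \left(108 + 576 - 504\right)\right)^{2} = \left(409 + 180\right)^{2} = 589^{2} = 346921$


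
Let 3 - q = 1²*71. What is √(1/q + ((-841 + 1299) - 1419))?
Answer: 3*I*√123437/34 ≈ 31.0*I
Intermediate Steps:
q = -68 (q = 3 - 1²*71 = 3 - 71 = -68)
√(1/q + ((-841 + 1299) - 1419)) = √(1/(-68) + ((-841 + 1299) - 1419)) = √(-1/68 + (458 - 1419)) = √(-1/68 - 961) = √(-65349/68) = 3*I*√123437/34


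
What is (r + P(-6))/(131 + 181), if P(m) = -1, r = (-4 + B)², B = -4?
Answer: 21/104 ≈ 0.20192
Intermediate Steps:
r = 64 (r = (-4 - 4)² = (-8)² = 64)
(r + P(-6))/(131 + 181) = (64 - 1)/(131 + 181) = 63/312 = 63*(1/312) = 21/104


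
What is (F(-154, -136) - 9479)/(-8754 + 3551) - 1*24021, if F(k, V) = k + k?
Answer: -124971476/5203 ≈ -24019.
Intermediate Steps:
F(k, V) = 2*k
(F(-154, -136) - 9479)/(-8754 + 3551) - 1*24021 = (2*(-154) - 9479)/(-8754 + 3551) - 1*24021 = (-308 - 9479)/(-5203) - 24021 = -9787*(-1/5203) - 24021 = 9787/5203 - 24021 = -124971476/5203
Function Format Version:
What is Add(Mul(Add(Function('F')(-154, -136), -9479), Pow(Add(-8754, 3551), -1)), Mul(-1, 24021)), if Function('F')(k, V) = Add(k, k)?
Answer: Rational(-124971476, 5203) ≈ -24019.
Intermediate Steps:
Function('F')(k, V) = Mul(2, k)
Add(Mul(Add(Function('F')(-154, -136), -9479), Pow(Add(-8754, 3551), -1)), Mul(-1, 24021)) = Add(Mul(Add(Mul(2, -154), -9479), Pow(Add(-8754, 3551), -1)), Mul(-1, 24021)) = Add(Mul(Add(-308, -9479), Pow(-5203, -1)), -24021) = Add(Mul(-9787, Rational(-1, 5203)), -24021) = Add(Rational(9787, 5203), -24021) = Rational(-124971476, 5203)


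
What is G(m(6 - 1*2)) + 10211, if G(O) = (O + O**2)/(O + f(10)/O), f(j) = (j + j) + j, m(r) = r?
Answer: 234893/23 ≈ 10213.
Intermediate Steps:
f(j) = 3*j (f(j) = 2*j + j = 3*j)
G(O) = (O + O**2)/(O + 30/O) (G(O) = (O + O**2)/(O + (3*10)/O) = (O + O**2)/(O + 30/O))
G(m(6 - 1*2)) + 10211 = (6 - 1*2)**2*(1 + (6 - 1*2))/(30 + (6 - 1*2)**2) + 10211 = (6 - 2)**2*(1 + (6 - 2))/(30 + (6 - 2)**2) + 10211 = 4**2*(1 + 4)/(30 + 4**2) + 10211 = 16*5/(30 + 16) + 10211 = 16*5/46 + 10211 = 16*(1/46)*5 + 10211 = 40/23 + 10211 = 234893/23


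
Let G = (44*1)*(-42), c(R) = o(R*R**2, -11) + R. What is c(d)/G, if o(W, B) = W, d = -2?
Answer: 5/924 ≈ 0.0054113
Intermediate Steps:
c(R) = R + R**3 (c(R) = R*R**2 + R = R**3 + R = R + R**3)
G = -1848 (G = 44*(-42) = -1848)
c(d)/G = (-2 + (-2)**3)/(-1848) = (-2 - 8)*(-1/1848) = -10*(-1/1848) = 5/924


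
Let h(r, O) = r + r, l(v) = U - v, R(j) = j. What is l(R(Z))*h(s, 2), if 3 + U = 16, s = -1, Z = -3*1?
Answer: -32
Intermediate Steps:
Z = -3
U = 13 (U = -3 + 16 = 13)
l(v) = 13 - v
h(r, O) = 2*r
l(R(Z))*h(s, 2) = (13 - 1*(-3))*(2*(-1)) = (13 + 3)*(-2) = 16*(-2) = -32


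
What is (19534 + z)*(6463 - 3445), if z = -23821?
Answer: -12938166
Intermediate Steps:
(19534 + z)*(6463 - 3445) = (19534 - 23821)*(6463 - 3445) = -4287*3018 = -12938166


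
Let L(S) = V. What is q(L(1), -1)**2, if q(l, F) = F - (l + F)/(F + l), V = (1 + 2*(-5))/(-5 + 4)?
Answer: 4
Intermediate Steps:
V = 9 (V = (1 - 10)/(-1) = -9*(-1) = 9)
L(S) = 9
q(l, F) = -1 + F (q(l, F) = F - (F + l)/(F + l) = F - 1*1 = F - 1 = -1 + F)
q(L(1), -1)**2 = (-1 - 1)**2 = (-2)**2 = 4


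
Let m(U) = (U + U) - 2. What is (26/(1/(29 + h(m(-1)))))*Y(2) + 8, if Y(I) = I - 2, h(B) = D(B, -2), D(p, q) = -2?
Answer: 8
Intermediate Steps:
m(U) = -2 + 2*U (m(U) = 2*U - 2 = -2 + 2*U)
h(B) = -2
Y(I) = -2 + I
(26/(1/(29 + h(m(-1)))))*Y(2) + 8 = (26/(1/(29 - 2)))*(-2 + 2) + 8 = (26/(1/27))*0 + 8 = (26*27)*0 + 8 = 702*0 + 8 = 0 + 8 = 8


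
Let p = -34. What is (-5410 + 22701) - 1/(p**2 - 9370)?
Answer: 142028275/8214 ≈ 17291.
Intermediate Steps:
(-5410 + 22701) - 1/(p**2 - 9370) = (-5410 + 22701) - 1/((-34)**2 - 9370) = 17291 - 1/(1156 - 9370) = 17291 - 1/(-8214) = 17291 - 1*(-1/8214) = 17291 + 1/8214 = 142028275/8214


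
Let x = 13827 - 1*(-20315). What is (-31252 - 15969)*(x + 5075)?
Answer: -1851865957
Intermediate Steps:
x = 34142 (x = 13827 + 20315 = 34142)
(-31252 - 15969)*(x + 5075) = (-31252 - 15969)*(34142 + 5075) = -47221*39217 = -1851865957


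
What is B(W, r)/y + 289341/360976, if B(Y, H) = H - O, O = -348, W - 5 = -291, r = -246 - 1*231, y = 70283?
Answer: 20289187599/25370476208 ≈ 0.79972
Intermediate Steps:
r = -477 (r = -246 - 231 = -477)
W = -286 (W = 5 - 291 = -286)
B(Y, H) = 348 + H (B(Y, H) = H - 1*(-348) = H + 348 = 348 + H)
B(W, r)/y + 289341/360976 = (348 - 477)/70283 + 289341/360976 = -129*1/70283 + 289341*(1/360976) = -129/70283 + 289341/360976 = 20289187599/25370476208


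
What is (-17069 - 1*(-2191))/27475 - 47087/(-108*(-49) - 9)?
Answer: -1372315799/145150425 ≈ -9.4544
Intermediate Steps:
(-17069 - 1*(-2191))/27475 - 47087/(-108*(-49) - 9) = (-17069 + 2191)*(1/27475) - 47087/(5292 - 9) = -14878*1/27475 - 47087/5283 = -14878/27475 - 47087*1/5283 = -14878/27475 - 47087/5283 = -1372315799/145150425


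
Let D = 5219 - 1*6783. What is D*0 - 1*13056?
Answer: -13056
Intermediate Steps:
D = -1564 (D = 5219 - 6783 = -1564)
D*0 - 1*13056 = -1564*0 - 1*13056 = 0 - 13056 = -13056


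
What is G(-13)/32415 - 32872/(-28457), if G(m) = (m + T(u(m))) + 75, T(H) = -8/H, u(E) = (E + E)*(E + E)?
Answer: 4625009468/3997212505 ≈ 1.1571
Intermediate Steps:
u(E) = 4*E² (u(E) = (2*E)*(2*E) = 4*E²)
G(m) = 75 + m - 2/m² (G(m) = (m - 8*1/(4*m²)) + 75 = (m - 2/m²) + 75 = 75 + m - 2/m²)
G(-13)/32415 - 32872/(-28457) = (75 - 13 - 2/(-13)²)/32415 - 32872/(-28457) = (75 - 13 - 2*1/169)*(1/32415) - 32872*(-1/28457) = (75 - 13 - 2/169)*(1/32415) + 32872/28457 = (10476/169)*(1/32415) + 32872/28457 = 3492/1826045 + 32872/28457 = 4625009468/3997212505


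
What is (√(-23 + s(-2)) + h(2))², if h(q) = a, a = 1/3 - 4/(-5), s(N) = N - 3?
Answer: -6011/225 + 68*I*√7/15 ≈ -26.716 + 11.994*I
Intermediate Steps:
s(N) = -3 + N
a = 17/15 (a = 1*(⅓) - 4*(-⅕) = ⅓ + ⅘ = 17/15 ≈ 1.1333)
h(q) = 17/15
(√(-23 + s(-2)) + h(2))² = (√(-23 + (-3 - 2)) + 17/15)² = (√(-23 - 5) + 17/15)² = (√(-28) + 17/15)² = (2*I*√7 + 17/15)² = (17/15 + 2*I*√7)²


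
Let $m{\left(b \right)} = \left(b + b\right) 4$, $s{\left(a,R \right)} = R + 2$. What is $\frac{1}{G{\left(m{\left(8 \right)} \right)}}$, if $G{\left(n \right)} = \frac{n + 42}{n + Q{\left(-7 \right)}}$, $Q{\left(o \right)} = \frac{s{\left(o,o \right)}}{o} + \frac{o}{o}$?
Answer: $\frac{230}{371} \approx 0.61995$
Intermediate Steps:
$s{\left(a,R \right)} = 2 + R$
$Q{\left(o \right)} = 1 + \frac{2 + o}{o}$ ($Q{\left(o \right)} = \frac{2 + o}{o} + \frac{o}{o} = \frac{2 + o}{o} + 1 = 1 + \frac{2 + o}{o}$)
$m{\left(b \right)} = 8 b$ ($m{\left(b \right)} = 2 b 4 = 8 b$)
$G{\left(n \right)} = \frac{42 + n}{\frac{12}{7} + n}$ ($G{\left(n \right)} = \frac{n + 42}{n + \left(2 + \frac{2}{-7}\right)} = \frac{42 + n}{n + \left(2 + 2 \left(- \frac{1}{7}\right)\right)} = \frac{42 + n}{n + \left(2 - \frac{2}{7}\right)} = \frac{42 + n}{n + \frac{12}{7}} = \frac{42 + n}{\frac{12}{7} + n}$)
$\frac{1}{G{\left(m{\left(8 \right)} \right)}} = \frac{1}{7 \frac{1}{12 + 7 \cdot 8 \cdot 8} \left(42 + 8 \cdot 8\right)} = \frac{1}{7 \frac{1}{12 + 7 \cdot 64} \left(42 + 64\right)} = \frac{1}{7 \frac{1}{12 + 448} \cdot 106} = \frac{1}{7 \cdot \frac{1}{460} \cdot 106} = \frac{1}{\frac{371}{230}} = \frac{230}{371}$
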